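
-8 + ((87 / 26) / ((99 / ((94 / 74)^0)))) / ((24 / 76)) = -40633 / 5148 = -7.89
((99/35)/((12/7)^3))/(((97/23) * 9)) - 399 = -334381523/838080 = -398.99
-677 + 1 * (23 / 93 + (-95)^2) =776387 / 93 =8348.25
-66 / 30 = -11 / 5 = -2.20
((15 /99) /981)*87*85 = 12325 /10791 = 1.14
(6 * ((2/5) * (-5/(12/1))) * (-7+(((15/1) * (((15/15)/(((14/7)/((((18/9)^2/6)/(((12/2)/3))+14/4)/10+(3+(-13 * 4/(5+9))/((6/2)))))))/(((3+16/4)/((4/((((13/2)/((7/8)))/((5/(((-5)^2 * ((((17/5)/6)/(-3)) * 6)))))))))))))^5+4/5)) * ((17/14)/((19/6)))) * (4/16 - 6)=-7436206004905105719/543924389794938880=-13.67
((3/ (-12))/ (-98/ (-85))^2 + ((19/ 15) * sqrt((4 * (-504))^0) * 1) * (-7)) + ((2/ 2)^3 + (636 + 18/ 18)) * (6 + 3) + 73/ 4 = 3314068757/ 576240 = 5751.20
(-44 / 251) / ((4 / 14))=-154 / 251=-0.61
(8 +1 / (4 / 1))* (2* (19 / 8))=627 / 16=39.19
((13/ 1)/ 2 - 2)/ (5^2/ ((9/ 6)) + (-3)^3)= -27/ 62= -0.44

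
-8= -8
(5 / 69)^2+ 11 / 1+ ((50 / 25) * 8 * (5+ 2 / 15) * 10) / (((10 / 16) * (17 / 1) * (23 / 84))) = 118704412 / 404685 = 293.33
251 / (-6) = -251 / 6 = -41.83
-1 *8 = -8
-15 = -15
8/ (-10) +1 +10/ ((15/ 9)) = 31/ 5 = 6.20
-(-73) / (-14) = -73 / 14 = -5.21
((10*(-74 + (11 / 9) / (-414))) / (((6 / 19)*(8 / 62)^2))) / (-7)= 25173226825 / 1251936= 20107.44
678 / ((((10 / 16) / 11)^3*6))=77006336 / 125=616050.69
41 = 41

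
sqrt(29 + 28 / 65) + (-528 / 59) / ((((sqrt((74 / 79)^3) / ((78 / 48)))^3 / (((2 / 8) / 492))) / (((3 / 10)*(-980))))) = sqrt(124345) / 65 + 138372071306469*sqrt(5846) / 1374150918004736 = 13.12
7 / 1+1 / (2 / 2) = 8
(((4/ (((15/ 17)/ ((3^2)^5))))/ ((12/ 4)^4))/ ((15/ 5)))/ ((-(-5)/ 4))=22032/ 25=881.28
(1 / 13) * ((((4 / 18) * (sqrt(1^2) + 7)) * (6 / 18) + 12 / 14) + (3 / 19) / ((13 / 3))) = 69379 / 606879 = 0.11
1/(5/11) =11/5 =2.20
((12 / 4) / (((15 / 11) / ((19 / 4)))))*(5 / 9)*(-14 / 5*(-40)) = 5852 / 9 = 650.22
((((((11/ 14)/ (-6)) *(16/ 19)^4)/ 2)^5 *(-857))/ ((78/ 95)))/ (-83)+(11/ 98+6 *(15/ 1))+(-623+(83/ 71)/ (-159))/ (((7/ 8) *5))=-10292852840306022796624312008767741114137/ 196843829377506914040243307952314034898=-52.29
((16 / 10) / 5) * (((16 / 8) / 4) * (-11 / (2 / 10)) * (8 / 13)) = -5.42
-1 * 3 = -3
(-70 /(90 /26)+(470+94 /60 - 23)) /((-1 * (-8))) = 38551 /720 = 53.54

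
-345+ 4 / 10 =-1723 / 5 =-344.60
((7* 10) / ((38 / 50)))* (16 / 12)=122.81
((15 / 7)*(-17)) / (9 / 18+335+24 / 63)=-1530 / 14107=-0.11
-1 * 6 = -6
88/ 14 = 44/ 7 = 6.29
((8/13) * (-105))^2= 705600/169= 4175.15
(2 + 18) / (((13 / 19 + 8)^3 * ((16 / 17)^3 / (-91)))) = -3066542297 / 919987200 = -3.33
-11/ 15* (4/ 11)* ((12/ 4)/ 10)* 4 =-8/ 25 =-0.32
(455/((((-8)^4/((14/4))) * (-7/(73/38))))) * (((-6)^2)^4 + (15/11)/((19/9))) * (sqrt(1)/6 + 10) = -1822004.61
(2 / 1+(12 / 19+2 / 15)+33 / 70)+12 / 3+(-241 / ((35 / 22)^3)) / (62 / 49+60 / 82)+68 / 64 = -17346196039 / 800394000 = -21.67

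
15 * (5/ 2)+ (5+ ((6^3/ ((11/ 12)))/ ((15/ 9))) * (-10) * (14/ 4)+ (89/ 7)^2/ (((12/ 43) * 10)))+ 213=-299787787/ 64680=-4634.94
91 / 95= 0.96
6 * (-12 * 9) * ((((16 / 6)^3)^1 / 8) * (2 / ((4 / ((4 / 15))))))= -1024 / 5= -204.80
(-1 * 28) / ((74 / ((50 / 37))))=-700 / 1369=-0.51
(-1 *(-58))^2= 3364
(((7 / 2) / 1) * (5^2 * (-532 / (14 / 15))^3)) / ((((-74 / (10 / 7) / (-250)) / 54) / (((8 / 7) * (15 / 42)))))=-3125131875000000 / 1813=-1723735176503.03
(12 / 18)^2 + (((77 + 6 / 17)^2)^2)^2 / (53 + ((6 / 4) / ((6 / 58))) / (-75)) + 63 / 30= 120709038641537535706977484369 / 4972947722114490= 24273136454813.21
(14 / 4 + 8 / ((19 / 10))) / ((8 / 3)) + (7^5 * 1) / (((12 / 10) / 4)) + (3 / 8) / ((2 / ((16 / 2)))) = 56027.72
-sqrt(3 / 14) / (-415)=sqrt(42) / 5810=0.00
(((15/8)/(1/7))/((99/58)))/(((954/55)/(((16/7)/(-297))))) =-0.00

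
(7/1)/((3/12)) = 28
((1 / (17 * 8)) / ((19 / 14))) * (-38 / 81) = -7 / 2754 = -0.00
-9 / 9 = -1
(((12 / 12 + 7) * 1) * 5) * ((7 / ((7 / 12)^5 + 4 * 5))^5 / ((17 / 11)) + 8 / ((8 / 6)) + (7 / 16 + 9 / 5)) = 34794668377450174310947122714794523541 / 105555566386569256065007280044848238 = 329.63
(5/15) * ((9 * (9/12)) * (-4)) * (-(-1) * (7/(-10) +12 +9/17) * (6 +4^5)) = -1864197/17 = -109658.65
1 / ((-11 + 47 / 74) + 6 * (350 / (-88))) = -407 / 13931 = -0.03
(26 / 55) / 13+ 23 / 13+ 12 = 9871 / 715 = 13.81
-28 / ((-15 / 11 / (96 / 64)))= 154 / 5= 30.80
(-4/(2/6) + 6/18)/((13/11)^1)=-385/39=-9.87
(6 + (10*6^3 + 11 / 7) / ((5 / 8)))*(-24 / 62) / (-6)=242516 / 1085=223.52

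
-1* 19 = -19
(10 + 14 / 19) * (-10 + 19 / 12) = -1717 / 19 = -90.37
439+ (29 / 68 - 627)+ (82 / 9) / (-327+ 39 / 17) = -79220399 / 422280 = -187.60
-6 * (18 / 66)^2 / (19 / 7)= -0.16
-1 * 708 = -708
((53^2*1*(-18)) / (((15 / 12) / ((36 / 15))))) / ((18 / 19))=-2561808 / 25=-102472.32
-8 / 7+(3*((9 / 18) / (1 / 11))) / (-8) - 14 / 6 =-1861 / 336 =-5.54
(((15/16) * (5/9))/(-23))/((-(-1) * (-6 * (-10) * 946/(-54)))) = 15/696256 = 0.00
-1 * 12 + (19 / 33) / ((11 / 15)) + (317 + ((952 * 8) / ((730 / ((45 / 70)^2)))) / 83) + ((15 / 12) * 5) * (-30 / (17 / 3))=237955741699 / 872435410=272.75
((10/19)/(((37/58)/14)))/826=580/41477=0.01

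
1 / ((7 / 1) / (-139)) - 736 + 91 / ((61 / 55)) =-287716 / 427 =-673.81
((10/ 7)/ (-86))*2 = -10/ 301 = -0.03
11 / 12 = 0.92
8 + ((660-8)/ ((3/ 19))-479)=3658.33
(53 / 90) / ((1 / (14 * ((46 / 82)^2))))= 196259 / 75645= 2.59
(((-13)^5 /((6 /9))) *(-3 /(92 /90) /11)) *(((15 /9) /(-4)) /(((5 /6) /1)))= -150373665 /2024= -74295.29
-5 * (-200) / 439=2.28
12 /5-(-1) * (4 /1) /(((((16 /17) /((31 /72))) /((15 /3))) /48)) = 13247 /30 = 441.57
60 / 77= 0.78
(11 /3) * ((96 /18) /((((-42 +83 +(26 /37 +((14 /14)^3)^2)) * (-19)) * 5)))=-1628 /337725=-0.00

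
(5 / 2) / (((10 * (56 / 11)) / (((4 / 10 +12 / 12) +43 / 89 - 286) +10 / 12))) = -8320037 / 598080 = -13.91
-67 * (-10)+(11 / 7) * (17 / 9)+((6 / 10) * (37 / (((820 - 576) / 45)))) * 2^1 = 5235371 / 7686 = 681.16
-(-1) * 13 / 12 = 13 / 12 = 1.08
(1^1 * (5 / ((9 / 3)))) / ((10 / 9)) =3 / 2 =1.50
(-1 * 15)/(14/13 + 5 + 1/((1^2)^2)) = -195/92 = -2.12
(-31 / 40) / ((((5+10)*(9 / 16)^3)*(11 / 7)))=-0.18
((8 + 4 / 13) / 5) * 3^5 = 26244 / 65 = 403.75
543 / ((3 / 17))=3077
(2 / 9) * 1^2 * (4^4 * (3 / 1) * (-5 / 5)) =-512 / 3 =-170.67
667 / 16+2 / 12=2009 / 48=41.85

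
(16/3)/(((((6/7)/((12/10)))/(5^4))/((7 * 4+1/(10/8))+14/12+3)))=1384600/9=153844.44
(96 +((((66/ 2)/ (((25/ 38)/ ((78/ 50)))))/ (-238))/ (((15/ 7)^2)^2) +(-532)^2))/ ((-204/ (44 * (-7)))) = 1302904896991313/ 3048046875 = 427455.66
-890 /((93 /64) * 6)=-28480 /279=-102.08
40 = 40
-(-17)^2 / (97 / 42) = -125.13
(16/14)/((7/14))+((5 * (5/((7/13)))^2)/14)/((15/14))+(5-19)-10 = 7.03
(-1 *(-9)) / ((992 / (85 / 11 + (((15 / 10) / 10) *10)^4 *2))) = 14139 / 87296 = 0.16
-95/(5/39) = -741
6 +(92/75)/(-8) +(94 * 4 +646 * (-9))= -814823/150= -5432.15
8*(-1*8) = -64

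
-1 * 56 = -56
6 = 6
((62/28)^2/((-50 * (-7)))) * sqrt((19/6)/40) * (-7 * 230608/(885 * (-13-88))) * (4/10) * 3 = 1978699 * sqrt(285)/391059375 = 0.09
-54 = -54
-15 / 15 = -1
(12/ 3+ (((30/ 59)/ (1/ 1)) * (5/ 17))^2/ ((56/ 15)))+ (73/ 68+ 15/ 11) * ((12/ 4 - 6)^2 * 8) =27806306761/ 154925386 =179.48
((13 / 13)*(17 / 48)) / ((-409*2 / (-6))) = 17 / 6544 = 0.00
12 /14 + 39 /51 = 193 /119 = 1.62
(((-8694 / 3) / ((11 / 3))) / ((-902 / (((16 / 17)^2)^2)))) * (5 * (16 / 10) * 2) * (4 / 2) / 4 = 2279079936 / 414347681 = 5.50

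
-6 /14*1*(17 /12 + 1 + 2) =-53 /28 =-1.89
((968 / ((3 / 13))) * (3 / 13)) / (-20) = -48.40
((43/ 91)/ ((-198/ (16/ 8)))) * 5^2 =-1075/ 9009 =-0.12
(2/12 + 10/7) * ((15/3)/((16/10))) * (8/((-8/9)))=-5025/112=-44.87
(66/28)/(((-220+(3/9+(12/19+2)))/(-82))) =77121/86597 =0.89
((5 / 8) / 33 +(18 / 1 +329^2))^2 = 816838178105161 / 69696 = 11720015181.72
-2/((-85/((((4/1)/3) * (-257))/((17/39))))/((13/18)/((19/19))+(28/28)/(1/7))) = -1857596/13005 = -142.84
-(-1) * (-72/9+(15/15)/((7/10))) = -46/7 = -6.57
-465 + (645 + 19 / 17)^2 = 120513871 / 289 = 417003.01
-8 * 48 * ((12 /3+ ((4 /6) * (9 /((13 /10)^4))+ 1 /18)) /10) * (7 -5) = -472.81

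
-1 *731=-731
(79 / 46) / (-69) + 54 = 171317 / 3174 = 53.98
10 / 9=1.11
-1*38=-38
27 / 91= 0.30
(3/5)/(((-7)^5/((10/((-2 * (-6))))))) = -1/33614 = -0.00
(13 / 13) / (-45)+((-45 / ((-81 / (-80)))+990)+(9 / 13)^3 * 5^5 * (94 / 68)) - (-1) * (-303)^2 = 105534750089 / 1120470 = 94187.93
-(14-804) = 790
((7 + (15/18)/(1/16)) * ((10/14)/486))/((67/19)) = 5795/683802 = 0.01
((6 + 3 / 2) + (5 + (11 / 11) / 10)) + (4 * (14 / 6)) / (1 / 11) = 1729 / 15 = 115.27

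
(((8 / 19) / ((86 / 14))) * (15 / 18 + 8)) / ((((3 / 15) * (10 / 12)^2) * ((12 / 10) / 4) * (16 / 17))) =12614 / 817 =15.44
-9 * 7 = -63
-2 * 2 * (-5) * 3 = 60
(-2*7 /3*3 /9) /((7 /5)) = -10 /9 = -1.11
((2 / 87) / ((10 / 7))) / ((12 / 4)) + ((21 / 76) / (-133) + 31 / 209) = 3142703 / 20728620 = 0.15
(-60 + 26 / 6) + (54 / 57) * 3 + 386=18991 / 57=333.18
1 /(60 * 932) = 1 /55920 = 0.00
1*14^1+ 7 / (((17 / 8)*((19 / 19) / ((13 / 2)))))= 602 / 17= 35.41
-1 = -1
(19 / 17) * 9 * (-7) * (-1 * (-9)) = -10773 / 17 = -633.71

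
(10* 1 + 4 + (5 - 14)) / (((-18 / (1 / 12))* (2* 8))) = -5 / 3456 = -0.00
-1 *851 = -851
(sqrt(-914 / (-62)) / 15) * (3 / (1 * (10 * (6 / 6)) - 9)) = sqrt(14167) / 155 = 0.77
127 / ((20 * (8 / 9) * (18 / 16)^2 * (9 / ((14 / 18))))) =1778 / 3645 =0.49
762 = 762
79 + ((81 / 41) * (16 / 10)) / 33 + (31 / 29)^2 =152168656 / 1896455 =80.24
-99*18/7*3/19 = -40.20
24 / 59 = 0.41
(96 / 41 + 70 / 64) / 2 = 1.72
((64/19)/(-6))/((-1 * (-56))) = -4/399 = -0.01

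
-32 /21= -1.52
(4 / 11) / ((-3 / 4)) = -16 / 33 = -0.48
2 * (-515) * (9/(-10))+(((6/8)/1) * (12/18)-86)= 1683/2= 841.50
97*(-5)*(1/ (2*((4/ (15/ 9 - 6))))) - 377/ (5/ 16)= -113243/ 120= -943.69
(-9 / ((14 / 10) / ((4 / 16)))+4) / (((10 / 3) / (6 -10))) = -201 / 70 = -2.87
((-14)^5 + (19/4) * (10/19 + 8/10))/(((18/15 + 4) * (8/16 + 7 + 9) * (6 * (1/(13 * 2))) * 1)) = -5378177/198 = -27162.51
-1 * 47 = -47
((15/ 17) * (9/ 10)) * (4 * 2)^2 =864/ 17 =50.82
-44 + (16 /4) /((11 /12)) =-436 /11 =-39.64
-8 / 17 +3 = 43 / 17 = 2.53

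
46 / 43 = 1.07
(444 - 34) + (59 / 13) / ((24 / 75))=44115 / 104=424.18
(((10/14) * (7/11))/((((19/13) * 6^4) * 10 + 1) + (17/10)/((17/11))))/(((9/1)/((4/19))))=2600/4632287913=0.00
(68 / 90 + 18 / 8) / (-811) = -541 / 145980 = -0.00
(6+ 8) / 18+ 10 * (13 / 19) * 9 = 62.36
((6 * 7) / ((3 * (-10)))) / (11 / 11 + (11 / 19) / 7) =-931 / 720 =-1.29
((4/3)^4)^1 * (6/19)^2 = 1024/3249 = 0.32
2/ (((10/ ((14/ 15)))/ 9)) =42/ 25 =1.68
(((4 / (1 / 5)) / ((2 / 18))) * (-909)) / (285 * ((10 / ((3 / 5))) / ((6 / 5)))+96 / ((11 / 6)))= -5399460 / 132353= -40.80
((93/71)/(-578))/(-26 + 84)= -93/2380204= -0.00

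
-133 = -133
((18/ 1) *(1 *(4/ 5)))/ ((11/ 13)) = 17.02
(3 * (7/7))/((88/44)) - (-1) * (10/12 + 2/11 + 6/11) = 101/33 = 3.06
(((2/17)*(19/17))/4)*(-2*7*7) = -931/289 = -3.22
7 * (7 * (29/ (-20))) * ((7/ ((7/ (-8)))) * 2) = 5684/ 5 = 1136.80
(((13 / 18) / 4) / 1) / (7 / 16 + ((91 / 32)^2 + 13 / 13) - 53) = -1664 / 400671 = -0.00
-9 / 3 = -3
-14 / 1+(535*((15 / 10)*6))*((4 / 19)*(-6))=-115826 / 19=-6096.11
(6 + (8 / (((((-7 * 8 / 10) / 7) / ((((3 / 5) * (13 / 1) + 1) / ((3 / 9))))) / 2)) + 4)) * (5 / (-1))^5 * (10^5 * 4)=647500000000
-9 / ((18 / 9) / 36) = -162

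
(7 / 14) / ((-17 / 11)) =-11 / 34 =-0.32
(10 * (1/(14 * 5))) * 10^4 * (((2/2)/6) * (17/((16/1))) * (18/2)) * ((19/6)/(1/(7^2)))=1413125/4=353281.25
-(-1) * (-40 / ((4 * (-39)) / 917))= 9170 / 39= 235.13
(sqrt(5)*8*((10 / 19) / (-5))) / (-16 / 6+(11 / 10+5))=-480*sqrt(5) / 1957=-0.55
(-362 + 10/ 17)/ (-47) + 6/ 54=56095/ 7191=7.80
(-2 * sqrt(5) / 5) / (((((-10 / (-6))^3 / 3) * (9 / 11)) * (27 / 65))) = -286 * sqrt(5) / 375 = -1.71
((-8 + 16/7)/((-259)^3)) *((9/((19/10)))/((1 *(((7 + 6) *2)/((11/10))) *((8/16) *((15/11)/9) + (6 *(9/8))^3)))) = 4181760/19516704376633009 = 0.00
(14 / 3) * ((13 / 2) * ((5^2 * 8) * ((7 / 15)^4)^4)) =0.03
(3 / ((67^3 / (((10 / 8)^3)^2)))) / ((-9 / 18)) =-46875 / 615962624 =-0.00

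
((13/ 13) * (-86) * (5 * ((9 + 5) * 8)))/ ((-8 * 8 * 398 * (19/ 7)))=10535/ 15124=0.70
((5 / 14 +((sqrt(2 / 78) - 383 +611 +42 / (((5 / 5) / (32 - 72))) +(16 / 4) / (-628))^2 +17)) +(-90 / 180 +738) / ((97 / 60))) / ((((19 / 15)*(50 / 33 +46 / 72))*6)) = 454236687969549045 / 3526265949661 - 150456900*sqrt(39) / 33078487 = 128786.80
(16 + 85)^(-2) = 1 / 10201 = 0.00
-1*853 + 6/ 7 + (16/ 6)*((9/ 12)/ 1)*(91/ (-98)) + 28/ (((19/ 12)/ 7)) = -13874/ 19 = -730.21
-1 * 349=-349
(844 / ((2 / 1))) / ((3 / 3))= 422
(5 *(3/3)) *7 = 35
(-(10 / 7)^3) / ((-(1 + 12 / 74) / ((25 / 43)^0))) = 37000 / 14749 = 2.51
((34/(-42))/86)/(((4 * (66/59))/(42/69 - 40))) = 151453/1827672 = 0.08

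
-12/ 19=-0.63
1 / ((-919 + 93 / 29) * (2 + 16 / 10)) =-145 / 478044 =-0.00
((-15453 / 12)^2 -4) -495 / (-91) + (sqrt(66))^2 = 2414583083 / 1456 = 1658367.50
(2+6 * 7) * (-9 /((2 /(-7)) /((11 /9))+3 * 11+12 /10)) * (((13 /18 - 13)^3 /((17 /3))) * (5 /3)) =13444706275 /2118474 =6346.41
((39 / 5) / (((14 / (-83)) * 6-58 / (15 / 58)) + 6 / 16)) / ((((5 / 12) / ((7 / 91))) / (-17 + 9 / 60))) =6041736 / 56001025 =0.11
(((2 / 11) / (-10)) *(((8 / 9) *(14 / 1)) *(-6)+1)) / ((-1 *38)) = -221 / 6270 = -0.04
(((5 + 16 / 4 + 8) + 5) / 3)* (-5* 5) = -550 / 3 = -183.33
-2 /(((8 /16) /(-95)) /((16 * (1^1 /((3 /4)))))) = 8106.67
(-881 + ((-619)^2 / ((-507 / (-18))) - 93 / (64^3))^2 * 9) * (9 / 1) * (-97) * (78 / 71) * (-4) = 8560964501501518524008003355 / 1339918127202304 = 6389169851277.76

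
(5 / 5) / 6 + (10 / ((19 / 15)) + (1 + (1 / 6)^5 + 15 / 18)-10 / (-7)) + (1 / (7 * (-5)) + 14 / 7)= 9821183 / 738720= 13.29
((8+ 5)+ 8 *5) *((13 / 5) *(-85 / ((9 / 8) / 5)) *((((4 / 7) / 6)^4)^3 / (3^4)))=-1919057920 / 5362398255800861289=-0.00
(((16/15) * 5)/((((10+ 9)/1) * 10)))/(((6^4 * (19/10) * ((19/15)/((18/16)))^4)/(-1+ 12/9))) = 455625/192699928576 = 0.00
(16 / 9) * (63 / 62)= 56 / 31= 1.81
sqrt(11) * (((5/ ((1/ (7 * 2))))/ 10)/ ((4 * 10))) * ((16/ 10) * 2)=14 * sqrt(11)/ 25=1.86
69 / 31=2.23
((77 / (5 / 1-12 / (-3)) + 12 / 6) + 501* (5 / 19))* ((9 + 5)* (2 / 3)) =681800 / 513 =1329.04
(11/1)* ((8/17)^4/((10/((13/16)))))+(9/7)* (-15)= -56248547/2923235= -19.24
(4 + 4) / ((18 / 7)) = 28 / 9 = 3.11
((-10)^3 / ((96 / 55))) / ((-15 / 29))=39875 / 36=1107.64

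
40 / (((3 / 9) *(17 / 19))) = 2280 / 17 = 134.12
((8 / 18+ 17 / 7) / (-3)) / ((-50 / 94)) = 8507 / 4725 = 1.80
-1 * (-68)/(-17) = -4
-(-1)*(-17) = -17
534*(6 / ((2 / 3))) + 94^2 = 13642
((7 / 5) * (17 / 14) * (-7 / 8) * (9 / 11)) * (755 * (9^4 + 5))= -530930043 / 88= -6033295.94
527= 527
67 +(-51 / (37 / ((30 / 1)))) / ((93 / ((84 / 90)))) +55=139458 / 1147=121.59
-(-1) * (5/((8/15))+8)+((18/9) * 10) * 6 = 1099/8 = 137.38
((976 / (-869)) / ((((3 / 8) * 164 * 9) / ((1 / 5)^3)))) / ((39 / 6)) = -3904 / 1563222375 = -0.00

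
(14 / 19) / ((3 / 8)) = 1.96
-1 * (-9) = 9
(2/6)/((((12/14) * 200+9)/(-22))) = -154/3789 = -0.04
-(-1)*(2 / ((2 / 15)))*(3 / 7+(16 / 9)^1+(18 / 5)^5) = 119477159 / 13125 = 9103.02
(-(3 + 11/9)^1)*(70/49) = -380/63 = -6.03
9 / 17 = 0.53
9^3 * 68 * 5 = 247860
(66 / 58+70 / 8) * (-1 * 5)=-5735 / 116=-49.44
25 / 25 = 1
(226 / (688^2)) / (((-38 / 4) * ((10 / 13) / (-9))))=13221 / 22483840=0.00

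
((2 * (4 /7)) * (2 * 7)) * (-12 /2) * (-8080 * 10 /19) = 7756800 /19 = 408252.63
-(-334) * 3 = 1002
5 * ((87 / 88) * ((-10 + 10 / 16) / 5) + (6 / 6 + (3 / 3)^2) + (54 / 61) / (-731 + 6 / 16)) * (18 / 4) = 327780063 / 100403072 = 3.26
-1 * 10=-10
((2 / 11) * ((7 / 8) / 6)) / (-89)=-7 / 23496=-0.00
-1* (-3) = 3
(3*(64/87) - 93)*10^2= -263300/29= -9079.31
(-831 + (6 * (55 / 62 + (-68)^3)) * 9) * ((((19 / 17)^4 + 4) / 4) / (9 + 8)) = -211466352345 / 152303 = -1388458.22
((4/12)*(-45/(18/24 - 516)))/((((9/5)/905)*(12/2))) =45250/18549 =2.44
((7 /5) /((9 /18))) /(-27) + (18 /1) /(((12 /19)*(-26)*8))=-13519 /56160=-0.24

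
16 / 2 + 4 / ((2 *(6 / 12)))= 12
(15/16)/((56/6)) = 45/448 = 0.10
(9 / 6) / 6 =1 / 4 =0.25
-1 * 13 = -13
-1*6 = -6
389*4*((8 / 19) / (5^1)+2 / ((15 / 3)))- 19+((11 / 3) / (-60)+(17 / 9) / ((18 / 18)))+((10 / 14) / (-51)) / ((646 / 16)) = 5093925761 / 6918660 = 736.26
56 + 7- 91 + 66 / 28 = -359 / 14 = -25.64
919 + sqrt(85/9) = sqrt(85)/3 + 919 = 922.07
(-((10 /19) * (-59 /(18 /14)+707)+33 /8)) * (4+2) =-481643 /228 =-2112.47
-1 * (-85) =85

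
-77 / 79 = -0.97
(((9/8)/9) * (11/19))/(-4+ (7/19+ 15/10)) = -11/324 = -0.03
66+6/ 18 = 199/ 3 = 66.33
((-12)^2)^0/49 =1/49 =0.02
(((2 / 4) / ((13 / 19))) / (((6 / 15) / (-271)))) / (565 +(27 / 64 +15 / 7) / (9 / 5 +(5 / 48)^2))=-751893023 / 860205580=-0.87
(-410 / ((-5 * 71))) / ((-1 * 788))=-41 / 27974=-0.00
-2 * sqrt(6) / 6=-sqrt(6) / 3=-0.82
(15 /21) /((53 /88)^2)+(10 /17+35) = 12554355 /334271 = 37.56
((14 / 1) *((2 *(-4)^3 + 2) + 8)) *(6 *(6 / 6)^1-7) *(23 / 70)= 2714 / 5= 542.80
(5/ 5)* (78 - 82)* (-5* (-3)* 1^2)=-60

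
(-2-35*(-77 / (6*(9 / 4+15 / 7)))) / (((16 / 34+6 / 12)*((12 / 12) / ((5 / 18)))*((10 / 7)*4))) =5.02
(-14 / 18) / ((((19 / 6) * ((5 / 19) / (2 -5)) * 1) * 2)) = 7 / 5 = 1.40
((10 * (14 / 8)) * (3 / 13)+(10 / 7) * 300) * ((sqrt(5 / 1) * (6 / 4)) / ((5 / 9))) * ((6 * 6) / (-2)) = -3826521 * sqrt(5) / 182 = -47012.97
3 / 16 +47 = 47.19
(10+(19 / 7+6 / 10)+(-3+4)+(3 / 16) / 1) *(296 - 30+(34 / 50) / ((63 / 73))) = 1137457037 / 294000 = 3868.90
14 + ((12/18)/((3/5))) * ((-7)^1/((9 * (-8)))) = 4571/324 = 14.11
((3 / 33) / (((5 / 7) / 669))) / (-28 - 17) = -1561 / 825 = -1.89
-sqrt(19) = -4.36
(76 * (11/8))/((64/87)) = 18183/128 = 142.05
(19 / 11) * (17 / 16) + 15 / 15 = 499 / 176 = 2.84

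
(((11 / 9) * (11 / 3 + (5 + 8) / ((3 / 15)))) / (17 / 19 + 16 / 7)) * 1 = 26.39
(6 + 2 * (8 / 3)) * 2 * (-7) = -476 / 3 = -158.67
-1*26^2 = -676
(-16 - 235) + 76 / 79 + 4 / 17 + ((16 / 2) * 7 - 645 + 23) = -1095623 / 1343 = -815.80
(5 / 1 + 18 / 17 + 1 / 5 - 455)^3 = -55493810110207 / 614125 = -90362401.97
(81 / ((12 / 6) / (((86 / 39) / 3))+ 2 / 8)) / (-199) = -13932 / 101689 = -0.14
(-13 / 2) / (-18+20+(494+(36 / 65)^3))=-3570125 / 272521312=-0.01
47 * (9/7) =423/7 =60.43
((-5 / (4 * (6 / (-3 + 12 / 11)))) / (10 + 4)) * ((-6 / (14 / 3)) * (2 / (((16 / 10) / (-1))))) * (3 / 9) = 75 / 4928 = 0.02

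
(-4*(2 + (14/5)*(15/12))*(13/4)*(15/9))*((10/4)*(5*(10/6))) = -89375/36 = -2482.64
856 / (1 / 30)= 25680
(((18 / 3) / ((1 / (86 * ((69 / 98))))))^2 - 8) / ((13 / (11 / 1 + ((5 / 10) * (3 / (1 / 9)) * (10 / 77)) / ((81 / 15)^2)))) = 7286614556024 / 64891827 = 112288.63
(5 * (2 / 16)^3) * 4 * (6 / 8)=15 / 512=0.03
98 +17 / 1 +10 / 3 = 355 / 3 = 118.33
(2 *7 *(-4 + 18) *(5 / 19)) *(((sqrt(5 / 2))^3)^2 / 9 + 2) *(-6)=-65905 / 57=-1156.23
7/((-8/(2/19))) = -7/76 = -0.09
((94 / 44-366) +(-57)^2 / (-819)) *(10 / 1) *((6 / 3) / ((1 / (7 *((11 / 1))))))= -7363970 / 13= -566459.23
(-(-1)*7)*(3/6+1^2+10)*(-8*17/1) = -10948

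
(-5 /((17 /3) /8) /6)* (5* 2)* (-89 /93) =11.26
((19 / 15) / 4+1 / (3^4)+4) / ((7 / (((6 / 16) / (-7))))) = -7013 / 211680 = -0.03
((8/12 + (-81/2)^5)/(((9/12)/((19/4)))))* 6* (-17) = 3378694063897/48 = 70389459664.52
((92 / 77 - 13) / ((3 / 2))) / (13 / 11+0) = -606 / 91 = -6.66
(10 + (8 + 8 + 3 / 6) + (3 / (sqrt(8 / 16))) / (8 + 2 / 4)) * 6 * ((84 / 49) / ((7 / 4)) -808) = -6287496 / 49 -1423584 * sqrt(2) / 833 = -130733.11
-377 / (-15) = 377 / 15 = 25.13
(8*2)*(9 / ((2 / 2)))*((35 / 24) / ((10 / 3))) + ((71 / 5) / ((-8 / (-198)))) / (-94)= 111411 / 1880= 59.26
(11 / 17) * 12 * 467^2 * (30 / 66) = 13085340 / 17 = 769725.88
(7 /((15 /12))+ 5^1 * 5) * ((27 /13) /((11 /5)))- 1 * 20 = 1271 /143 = 8.89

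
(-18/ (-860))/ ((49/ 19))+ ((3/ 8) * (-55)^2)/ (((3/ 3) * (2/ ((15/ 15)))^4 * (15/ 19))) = 89.81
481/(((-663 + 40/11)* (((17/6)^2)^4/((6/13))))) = -4101622272/50595168719573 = -0.00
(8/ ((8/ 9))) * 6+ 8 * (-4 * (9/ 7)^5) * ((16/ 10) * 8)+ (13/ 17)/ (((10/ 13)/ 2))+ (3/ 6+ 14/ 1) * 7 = -3661726157/ 2857190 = -1281.58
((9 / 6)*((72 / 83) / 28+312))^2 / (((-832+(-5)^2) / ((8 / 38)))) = -98598192300 / 1725274271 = -57.15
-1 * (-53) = 53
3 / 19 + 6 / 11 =147 / 209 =0.70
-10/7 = -1.43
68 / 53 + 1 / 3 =257 / 159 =1.62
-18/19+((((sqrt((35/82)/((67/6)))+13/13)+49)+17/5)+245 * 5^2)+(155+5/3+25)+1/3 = sqrt(288435)/2747+604148/95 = 6359.65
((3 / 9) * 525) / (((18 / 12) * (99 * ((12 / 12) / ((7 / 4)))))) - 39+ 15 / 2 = -8743 / 297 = -29.44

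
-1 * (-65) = 65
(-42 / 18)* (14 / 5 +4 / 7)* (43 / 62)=-5.46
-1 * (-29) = 29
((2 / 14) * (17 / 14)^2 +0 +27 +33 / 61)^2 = 770.15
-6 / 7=-0.86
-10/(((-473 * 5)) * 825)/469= 2/183015525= 0.00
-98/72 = -1.36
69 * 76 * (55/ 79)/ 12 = 24035/ 79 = 304.24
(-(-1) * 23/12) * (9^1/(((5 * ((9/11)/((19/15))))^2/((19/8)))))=19088597/4860000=3.93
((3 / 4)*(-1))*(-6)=9 / 2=4.50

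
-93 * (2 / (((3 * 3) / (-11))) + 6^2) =-9362 / 3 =-3120.67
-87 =-87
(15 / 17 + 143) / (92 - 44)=1223 / 408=3.00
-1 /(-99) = 1 /99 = 0.01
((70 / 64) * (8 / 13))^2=1225 / 2704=0.45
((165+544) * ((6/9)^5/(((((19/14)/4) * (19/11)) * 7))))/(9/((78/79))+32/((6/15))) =51910144/203254191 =0.26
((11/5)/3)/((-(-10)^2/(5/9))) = -11/2700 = -0.00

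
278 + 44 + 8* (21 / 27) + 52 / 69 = 68098 / 207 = 328.98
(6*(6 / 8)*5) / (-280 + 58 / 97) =-1455 / 18068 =-0.08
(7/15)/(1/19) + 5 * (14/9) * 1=749/45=16.64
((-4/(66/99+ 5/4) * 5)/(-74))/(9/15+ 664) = 600/2827873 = 0.00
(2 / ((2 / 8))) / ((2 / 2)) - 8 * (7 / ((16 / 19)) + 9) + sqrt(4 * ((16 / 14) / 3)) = -129.27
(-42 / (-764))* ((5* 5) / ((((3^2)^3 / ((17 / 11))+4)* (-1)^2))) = 8925 / 3089234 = 0.00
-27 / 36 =-0.75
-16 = -16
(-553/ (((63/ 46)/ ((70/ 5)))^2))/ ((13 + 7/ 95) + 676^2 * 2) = -222328120/ 3516480621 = -0.06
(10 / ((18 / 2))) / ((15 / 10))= 20 / 27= 0.74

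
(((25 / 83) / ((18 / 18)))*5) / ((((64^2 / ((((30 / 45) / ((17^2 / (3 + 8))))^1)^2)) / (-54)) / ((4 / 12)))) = -15125 / 3549308416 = -0.00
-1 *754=-754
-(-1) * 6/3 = 2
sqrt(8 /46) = 2* sqrt(23) /23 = 0.42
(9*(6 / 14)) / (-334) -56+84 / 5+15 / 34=-3852418 / 99365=-38.77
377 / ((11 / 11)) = 377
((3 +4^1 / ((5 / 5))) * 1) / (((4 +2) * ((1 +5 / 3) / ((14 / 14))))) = 7 / 16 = 0.44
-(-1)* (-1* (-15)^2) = -225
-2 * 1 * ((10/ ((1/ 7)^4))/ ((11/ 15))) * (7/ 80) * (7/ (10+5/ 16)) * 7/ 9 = -3294172/ 1089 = -3024.95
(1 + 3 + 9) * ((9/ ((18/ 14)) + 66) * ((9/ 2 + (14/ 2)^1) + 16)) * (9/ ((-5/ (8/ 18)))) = -20878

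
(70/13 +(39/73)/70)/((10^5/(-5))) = -358207/1328600000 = -0.00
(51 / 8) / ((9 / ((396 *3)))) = 1683 / 2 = 841.50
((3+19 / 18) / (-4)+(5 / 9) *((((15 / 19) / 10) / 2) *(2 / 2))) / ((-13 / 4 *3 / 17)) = 23069 / 13338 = 1.73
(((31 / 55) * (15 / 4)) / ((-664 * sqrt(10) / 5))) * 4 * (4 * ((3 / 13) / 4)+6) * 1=-7533 * sqrt(10) / 189904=-0.13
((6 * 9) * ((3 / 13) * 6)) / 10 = 486 / 65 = 7.48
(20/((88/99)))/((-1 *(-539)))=45/1078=0.04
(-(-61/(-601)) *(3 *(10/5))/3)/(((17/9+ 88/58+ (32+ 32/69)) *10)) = -366183/647057635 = -0.00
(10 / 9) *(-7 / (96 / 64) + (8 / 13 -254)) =-100640 / 351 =-286.72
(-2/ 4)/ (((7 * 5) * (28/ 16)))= -2/ 245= -0.01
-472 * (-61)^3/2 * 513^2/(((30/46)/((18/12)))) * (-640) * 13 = -269766116853951744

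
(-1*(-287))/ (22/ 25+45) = 7175/ 1147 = 6.26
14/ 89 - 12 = -1054/ 89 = -11.84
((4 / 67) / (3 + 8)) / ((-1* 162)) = -2 / 59697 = -0.00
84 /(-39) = -2.15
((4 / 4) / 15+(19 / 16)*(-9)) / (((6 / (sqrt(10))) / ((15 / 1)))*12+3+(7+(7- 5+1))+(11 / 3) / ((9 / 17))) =-154278225 / 287764384+1858221*sqrt(10) / 143882192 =-0.50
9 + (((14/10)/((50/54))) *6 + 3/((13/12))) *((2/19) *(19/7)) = 140859/11375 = 12.38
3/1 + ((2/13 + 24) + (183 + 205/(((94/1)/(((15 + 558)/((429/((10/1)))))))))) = 1608219/6721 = 239.28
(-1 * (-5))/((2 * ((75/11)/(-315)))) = -115.50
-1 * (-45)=45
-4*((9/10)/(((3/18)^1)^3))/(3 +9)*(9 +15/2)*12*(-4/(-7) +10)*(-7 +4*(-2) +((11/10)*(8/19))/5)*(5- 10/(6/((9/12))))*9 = 226903025844/3325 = 68241511.53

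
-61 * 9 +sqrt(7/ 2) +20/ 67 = -546.83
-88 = -88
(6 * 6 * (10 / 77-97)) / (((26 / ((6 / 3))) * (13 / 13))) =-268.26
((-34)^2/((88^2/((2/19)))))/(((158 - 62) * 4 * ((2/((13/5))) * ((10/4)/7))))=0.00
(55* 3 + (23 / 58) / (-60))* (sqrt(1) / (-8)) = -574177 / 27840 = -20.62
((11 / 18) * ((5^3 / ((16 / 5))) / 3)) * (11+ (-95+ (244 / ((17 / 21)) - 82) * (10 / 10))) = 7913125 / 7344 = 1077.50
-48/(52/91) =-84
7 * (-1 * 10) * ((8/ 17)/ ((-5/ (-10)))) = -1120/ 17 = -65.88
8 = 8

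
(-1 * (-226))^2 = 51076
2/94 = 1/47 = 0.02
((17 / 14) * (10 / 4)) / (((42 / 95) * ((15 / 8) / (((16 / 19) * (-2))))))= -2720 / 441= -6.17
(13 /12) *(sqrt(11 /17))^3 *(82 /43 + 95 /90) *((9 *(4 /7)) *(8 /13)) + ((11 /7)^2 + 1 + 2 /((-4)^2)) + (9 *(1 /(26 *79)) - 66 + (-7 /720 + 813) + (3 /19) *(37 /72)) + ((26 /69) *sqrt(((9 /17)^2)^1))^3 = 755.96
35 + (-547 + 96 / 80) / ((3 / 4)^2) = -42089 / 45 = -935.31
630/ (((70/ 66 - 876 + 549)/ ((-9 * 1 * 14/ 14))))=17.40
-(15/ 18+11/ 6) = -8/ 3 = -2.67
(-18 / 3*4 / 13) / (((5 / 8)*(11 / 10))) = -384 / 143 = -2.69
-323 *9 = -2907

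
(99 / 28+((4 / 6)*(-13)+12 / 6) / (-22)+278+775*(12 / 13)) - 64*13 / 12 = 11145815 / 12012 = 927.89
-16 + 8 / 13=-200 / 13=-15.38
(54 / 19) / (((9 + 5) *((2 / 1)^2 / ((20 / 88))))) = 135 / 11704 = 0.01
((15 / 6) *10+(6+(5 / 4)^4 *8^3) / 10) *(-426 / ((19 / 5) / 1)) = -320778 / 19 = -16883.05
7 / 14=1 / 2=0.50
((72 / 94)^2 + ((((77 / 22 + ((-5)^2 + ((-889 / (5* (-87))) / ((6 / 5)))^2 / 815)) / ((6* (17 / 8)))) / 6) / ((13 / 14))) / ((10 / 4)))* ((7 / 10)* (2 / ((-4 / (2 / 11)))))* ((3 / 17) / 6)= -3189629643773671 / 2280766016182475250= -0.00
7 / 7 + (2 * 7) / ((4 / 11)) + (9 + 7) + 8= 127 / 2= 63.50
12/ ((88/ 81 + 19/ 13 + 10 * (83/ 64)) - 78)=-404352/ 2105437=-0.19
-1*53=-53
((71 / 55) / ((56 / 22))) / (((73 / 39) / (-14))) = -2769 / 730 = -3.79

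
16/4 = 4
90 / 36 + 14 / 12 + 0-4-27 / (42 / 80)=-1087 / 21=-51.76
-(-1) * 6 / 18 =1 / 3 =0.33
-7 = -7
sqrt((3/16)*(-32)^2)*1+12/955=12/955+8*sqrt(3)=13.87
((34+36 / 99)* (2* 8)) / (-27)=-224 / 11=-20.36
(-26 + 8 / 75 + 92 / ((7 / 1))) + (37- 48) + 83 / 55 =-128444 / 5775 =-22.24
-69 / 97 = -0.71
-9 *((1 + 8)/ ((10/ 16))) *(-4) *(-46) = -119232/ 5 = -23846.40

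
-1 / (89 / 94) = -94 / 89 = -1.06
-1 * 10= -10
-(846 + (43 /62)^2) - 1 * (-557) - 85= -1439505 /3844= -374.48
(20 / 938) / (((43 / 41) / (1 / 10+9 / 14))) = 2132 / 141169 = 0.02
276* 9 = 2484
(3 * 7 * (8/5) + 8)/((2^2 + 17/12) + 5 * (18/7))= 17472/7675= 2.28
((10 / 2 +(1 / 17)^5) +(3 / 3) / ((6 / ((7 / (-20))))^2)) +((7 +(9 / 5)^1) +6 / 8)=297558026033 / 20445940800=14.55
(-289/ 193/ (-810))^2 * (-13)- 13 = -317708981473/ 24439068900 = -13.00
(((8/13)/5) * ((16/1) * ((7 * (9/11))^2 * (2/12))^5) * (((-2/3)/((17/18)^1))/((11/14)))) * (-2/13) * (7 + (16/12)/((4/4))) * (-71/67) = -644622689797860150720/54919928787582001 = -11737.50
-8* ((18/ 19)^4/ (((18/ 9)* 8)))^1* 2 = -104976/ 130321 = -0.81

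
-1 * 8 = -8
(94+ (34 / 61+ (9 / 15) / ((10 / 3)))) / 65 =288949 / 198250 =1.46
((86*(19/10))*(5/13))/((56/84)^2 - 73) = -7353/8489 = -0.87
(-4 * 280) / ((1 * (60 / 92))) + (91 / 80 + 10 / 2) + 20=-405887 / 240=-1691.20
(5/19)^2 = 25/361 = 0.07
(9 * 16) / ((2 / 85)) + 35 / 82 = 501875 / 82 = 6120.43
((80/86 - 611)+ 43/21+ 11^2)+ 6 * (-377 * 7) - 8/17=-250551235/15351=-16321.49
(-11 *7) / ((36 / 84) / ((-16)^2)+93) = -137984 / 166659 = -0.83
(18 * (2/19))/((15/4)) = 48/95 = 0.51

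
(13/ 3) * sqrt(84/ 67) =26 * sqrt(1407)/ 201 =4.85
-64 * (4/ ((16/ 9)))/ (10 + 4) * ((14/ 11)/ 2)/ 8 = -9/ 11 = -0.82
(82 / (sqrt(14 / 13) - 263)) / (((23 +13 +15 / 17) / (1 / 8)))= -2383043 / 2255150964 - 697 * sqrt(182) / 2255150964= -0.00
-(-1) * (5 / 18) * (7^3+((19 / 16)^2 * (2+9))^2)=191238445 / 1179648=162.11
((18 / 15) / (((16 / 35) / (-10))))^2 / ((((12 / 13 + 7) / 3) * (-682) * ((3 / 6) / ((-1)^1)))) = 429975 / 561968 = 0.77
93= 93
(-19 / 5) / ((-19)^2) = -1 / 95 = -0.01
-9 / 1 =-9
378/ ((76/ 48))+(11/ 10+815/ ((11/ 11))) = 200419/ 190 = 1054.84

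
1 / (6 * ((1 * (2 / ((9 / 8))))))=3 / 32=0.09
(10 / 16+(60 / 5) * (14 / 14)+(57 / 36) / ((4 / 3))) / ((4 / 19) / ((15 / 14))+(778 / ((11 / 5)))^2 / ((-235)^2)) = 16835197665 / 2999585984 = 5.61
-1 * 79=-79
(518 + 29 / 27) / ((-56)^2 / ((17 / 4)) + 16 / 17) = 47651 / 67824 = 0.70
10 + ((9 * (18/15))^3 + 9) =159839/125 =1278.71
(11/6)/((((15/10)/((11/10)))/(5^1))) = 6.72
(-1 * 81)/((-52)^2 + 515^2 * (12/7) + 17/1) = -189/1067249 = -0.00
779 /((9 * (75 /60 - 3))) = -3116 /63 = -49.46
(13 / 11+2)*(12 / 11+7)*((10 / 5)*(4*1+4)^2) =398720 / 121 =3295.21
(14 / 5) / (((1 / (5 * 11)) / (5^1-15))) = -1540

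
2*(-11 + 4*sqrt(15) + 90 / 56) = 12.20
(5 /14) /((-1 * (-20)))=1 /56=0.02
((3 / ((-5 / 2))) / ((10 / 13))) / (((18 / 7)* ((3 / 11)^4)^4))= -4181425417585066651 / 6457008150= -647579392.88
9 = 9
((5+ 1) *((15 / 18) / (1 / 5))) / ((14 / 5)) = 125 / 14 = 8.93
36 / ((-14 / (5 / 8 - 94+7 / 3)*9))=2185 / 84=26.01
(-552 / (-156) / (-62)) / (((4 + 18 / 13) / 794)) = -9131 / 1085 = -8.42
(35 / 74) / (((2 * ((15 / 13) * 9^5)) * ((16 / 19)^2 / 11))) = 361361 / 6711745536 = 0.00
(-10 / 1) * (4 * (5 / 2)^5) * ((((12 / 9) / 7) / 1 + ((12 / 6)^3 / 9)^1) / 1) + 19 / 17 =-4514428 / 1071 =-4215.15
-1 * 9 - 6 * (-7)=33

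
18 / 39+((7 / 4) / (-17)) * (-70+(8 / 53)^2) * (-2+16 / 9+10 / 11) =6518684 / 1205061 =5.41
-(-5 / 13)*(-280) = -1400 / 13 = -107.69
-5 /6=-0.83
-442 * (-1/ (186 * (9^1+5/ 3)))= 221/ 992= 0.22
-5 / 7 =-0.71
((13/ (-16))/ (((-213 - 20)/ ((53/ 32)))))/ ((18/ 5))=3445/ 2147328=0.00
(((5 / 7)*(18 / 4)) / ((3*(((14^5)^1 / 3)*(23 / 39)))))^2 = 3080025 / 29991079646531584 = 0.00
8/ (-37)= -8/ 37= -0.22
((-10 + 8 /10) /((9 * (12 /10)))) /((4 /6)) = -23 /18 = -1.28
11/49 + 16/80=104/245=0.42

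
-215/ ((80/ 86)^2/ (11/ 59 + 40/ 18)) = -598.45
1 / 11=0.09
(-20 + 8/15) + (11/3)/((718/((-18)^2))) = -95918/5385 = -17.81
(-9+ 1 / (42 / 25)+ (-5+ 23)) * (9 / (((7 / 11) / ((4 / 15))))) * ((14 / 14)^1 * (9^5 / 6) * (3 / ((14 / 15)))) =785292651 / 686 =1144741.47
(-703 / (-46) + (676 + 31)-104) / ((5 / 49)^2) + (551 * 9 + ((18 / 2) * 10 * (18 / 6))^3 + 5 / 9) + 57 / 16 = 1635079998727 / 82800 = 19747342.98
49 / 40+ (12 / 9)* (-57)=-2991 / 40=-74.78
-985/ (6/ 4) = -1970/ 3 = -656.67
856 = 856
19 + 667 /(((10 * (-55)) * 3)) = 30683 /1650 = 18.60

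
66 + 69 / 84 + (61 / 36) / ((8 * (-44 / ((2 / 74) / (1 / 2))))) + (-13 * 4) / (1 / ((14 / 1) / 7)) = -61011355 / 1641024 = -37.18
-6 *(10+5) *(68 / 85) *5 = -360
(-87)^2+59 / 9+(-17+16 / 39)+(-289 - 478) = 794660 / 117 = 6791.97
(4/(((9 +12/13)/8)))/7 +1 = 1319/903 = 1.46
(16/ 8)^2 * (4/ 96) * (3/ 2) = 1/ 4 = 0.25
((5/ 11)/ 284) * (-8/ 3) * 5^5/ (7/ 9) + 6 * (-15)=-585780/ 5467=-107.15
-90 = -90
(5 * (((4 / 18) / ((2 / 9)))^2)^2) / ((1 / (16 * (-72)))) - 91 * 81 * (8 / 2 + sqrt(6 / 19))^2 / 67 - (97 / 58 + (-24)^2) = -600466285 / 73834 - 58968 * sqrt(114) / 1273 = -8627.24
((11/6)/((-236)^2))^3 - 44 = -1642020010901764813/37318636611403776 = -44.00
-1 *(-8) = 8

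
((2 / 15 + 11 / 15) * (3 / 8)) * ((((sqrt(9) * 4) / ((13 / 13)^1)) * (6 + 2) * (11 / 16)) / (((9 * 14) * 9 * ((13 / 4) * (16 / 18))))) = 11 / 1680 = 0.01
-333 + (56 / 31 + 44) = -8903 / 31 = -287.19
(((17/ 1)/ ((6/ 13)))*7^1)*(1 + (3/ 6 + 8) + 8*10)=276913/ 12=23076.08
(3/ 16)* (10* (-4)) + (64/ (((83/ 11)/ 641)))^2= 407278292057/ 13778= 29560044.42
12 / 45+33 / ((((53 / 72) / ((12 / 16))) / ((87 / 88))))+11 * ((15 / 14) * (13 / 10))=543463 / 11130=48.83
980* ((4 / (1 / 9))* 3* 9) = 952560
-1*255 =-255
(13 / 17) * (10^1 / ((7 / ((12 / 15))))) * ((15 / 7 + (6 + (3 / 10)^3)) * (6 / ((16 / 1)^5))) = 2230371 / 54591488000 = 0.00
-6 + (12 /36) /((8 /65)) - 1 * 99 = -2455 /24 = -102.29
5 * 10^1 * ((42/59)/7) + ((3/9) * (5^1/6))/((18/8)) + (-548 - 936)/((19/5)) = -34987270/90801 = -385.32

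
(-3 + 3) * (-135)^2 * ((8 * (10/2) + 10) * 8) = 0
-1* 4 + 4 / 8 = -7 / 2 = -3.50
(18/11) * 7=126/11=11.45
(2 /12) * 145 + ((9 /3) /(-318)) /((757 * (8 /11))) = 46540327 /1925808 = 24.17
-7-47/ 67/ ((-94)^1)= -937/ 134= -6.99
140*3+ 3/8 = 3363/8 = 420.38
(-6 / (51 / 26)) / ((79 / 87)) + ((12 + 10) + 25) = 43.63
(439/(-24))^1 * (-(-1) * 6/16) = -439/64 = -6.86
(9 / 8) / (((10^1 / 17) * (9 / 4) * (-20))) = -17 / 400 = -0.04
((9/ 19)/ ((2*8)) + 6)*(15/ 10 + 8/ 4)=12831/ 608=21.10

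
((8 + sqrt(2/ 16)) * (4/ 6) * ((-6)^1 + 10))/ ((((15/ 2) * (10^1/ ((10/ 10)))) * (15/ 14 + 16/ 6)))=28 * sqrt(2)/ 11775 + 896/ 11775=0.08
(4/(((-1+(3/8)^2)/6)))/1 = -1536/55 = -27.93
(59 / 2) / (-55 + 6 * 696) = 59 / 8242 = 0.01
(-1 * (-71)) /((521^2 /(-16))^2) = 18176 /73680216481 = 0.00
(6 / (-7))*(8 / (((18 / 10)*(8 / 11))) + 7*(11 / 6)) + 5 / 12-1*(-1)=-415 / 28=-14.82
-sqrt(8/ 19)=-2* sqrt(38)/ 19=-0.65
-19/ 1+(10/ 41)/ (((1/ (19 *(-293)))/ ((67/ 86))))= -1898442/ 1763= -1076.82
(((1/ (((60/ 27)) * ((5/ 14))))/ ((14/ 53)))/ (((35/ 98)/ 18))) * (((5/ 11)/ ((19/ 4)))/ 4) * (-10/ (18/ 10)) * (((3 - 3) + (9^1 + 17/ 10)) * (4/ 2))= -714546/ 1045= -683.78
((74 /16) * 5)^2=534.77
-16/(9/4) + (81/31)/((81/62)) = -46/9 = -5.11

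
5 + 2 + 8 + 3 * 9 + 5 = 47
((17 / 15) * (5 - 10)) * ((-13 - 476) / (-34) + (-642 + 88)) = 18347 / 6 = 3057.83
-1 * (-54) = 54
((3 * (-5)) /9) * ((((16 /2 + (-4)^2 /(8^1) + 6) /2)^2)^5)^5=-7136238463529799405291429847247475681913733120 /3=-2378746154509933135097143000000000000000000000.00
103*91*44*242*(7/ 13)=53740456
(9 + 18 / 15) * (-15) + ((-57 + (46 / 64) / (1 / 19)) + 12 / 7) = -43597 / 224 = -194.63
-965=-965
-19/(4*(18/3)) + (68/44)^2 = 4637/2904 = 1.60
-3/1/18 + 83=497/6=82.83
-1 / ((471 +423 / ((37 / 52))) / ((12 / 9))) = -148 / 118269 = -0.00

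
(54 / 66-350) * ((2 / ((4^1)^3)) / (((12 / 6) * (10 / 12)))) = -11523 / 1760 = -6.55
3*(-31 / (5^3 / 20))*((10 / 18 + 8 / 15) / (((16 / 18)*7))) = -651 / 250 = -2.60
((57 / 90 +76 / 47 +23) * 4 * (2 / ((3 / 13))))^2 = 3427519038736 / 4473225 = 766229.97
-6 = -6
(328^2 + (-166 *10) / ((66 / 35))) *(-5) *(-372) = 2183157640 / 11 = 198468876.36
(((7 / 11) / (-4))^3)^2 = 117649 / 7256313856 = 0.00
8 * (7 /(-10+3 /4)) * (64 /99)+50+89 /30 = 1796809 /36630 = 49.05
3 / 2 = 1.50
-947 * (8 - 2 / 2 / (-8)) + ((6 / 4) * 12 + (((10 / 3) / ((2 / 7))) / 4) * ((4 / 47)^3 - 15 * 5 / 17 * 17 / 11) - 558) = -226243245595 / 27409272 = -8254.26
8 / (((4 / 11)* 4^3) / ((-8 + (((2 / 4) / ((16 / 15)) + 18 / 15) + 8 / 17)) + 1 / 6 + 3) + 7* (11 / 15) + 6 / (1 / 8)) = 29017560 / 161390561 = 0.18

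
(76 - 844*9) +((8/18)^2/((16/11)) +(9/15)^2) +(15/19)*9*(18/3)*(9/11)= -3167679914/423225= -7484.62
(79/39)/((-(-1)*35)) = 79/1365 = 0.06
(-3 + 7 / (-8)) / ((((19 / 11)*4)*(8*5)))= -341 / 24320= -0.01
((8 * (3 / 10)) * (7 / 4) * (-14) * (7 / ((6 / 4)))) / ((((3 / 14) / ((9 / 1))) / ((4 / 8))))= -28812 / 5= -5762.40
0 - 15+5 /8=-115 /8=-14.38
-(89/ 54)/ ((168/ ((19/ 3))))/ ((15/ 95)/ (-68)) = 546193/ 20412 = 26.76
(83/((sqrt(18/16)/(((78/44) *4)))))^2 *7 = 260789984/121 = 2155289.12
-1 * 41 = -41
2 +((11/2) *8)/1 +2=48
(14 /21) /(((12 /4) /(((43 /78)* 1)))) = 43 /351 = 0.12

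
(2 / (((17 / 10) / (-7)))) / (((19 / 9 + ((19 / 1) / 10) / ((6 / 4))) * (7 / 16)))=-1800 / 323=-5.57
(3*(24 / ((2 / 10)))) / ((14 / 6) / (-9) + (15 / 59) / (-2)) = -1146960 / 1231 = -931.73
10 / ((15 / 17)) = 34 / 3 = 11.33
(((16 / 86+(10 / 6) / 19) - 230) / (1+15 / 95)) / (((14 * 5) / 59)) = -4745783 / 28380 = -167.22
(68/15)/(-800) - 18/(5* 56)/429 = -17467/3003000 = -0.01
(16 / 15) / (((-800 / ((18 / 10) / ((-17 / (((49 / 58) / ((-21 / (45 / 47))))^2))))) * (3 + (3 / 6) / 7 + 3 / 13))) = 120393 / 1898082587300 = 0.00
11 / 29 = 0.38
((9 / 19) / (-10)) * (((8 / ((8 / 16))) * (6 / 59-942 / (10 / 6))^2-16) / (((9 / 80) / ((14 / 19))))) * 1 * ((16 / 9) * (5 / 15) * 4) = -3187195185348608 / 848232675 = -3757453.91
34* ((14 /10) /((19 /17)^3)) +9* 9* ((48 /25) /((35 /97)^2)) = 258079180678 /210056875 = 1228.62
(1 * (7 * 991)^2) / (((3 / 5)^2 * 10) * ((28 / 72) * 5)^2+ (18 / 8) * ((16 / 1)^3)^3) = 0.00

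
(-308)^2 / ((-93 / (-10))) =10200.43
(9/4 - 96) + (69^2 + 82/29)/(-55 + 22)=-911479/3828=-238.11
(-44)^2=1936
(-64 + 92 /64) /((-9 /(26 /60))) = 13013 /4320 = 3.01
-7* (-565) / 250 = 791 / 50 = 15.82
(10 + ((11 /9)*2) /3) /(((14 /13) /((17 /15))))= 11.38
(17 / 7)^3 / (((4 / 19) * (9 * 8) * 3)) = 93347 / 296352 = 0.31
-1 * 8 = -8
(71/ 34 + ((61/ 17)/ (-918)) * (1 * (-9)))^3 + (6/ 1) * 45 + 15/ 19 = 3471624057734/ 12382572897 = 280.36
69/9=23/3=7.67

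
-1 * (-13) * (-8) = -104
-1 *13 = -13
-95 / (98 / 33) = -3135 / 98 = -31.99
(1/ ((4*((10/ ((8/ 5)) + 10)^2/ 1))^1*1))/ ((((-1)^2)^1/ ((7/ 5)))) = 28/ 21125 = 0.00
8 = 8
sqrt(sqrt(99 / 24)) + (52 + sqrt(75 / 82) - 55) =-3 + 5 *sqrt(246) / 82 + 66^(1 / 4) / 2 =-0.62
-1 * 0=0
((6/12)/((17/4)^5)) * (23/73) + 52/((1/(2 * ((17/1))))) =183252435624/103649561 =1768.00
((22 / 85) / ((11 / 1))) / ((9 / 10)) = 4 / 153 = 0.03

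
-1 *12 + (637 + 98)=723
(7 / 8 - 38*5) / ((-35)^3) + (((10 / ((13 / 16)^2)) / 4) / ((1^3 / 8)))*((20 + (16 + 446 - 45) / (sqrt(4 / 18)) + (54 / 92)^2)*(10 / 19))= 189004899610547 / 582626317000 + 32025600*sqrt(2) / 3211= 14429.37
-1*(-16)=16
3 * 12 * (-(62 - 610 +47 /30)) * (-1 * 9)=-885222 /5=-177044.40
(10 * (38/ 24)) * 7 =665/ 6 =110.83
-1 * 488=-488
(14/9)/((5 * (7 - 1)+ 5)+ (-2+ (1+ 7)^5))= 14/295209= 0.00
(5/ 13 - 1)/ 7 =-8/ 91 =-0.09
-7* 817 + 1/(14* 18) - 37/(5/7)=-7271203/1260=-5770.80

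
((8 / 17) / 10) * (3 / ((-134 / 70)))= -84 / 1139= -0.07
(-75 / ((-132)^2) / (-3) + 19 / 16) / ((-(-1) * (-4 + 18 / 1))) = 5179 / 60984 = 0.08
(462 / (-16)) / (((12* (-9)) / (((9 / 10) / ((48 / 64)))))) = 77 / 240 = 0.32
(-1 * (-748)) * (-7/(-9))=5236/9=581.78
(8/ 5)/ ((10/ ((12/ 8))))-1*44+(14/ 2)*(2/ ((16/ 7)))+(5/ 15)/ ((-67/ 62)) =-1525327/ 40200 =-37.94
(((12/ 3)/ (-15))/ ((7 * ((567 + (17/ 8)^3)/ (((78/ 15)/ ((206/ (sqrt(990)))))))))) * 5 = -2048 * sqrt(110)/ 81865945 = -0.00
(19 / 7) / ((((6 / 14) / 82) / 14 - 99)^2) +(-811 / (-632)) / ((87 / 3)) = 516508488548827 / 11600108360926488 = 0.04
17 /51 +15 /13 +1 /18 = 361 /234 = 1.54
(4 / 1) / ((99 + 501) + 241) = 0.00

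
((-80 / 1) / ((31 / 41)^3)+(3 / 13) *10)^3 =-354656013076509940531000 / 58087849886994187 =-6105511.11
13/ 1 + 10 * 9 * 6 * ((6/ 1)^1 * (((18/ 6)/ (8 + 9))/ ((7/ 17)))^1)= 1401.57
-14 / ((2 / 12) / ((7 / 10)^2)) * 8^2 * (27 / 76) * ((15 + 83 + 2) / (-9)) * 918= 181367424 / 19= 9545653.89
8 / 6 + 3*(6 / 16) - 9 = -157 / 24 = -6.54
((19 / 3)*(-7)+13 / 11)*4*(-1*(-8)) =-45568 / 33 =-1380.85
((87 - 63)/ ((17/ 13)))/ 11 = 312/ 187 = 1.67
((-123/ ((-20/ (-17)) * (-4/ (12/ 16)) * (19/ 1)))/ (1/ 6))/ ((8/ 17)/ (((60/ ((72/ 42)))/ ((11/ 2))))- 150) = -2239461/ 54237248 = -0.04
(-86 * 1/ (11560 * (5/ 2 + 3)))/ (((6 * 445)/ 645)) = -1849/ 5658620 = -0.00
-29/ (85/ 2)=-58/ 85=-0.68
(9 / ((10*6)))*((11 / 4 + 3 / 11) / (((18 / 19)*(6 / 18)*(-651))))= -361 / 163680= -0.00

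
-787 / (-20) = 787 / 20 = 39.35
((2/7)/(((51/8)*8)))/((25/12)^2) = 96/74375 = 0.00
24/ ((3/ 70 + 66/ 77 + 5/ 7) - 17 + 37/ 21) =-5040/ 2861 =-1.76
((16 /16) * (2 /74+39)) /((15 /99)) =47652 /185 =257.58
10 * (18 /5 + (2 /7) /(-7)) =35.59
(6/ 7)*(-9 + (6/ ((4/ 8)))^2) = 810/ 7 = 115.71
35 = 35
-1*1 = -1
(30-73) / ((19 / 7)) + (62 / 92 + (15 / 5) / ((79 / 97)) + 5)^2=17995467719 / 250913164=71.72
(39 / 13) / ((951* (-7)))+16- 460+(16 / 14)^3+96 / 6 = -426.51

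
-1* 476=-476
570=570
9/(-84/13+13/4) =-468/167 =-2.80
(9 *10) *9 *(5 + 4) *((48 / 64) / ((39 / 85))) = 309825 / 26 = 11916.35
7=7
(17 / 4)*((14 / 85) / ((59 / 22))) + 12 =3617 / 295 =12.26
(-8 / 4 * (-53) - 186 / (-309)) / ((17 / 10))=109800 / 1751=62.71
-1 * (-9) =9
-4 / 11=-0.36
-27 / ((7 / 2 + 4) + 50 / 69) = -3726 / 1135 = -3.28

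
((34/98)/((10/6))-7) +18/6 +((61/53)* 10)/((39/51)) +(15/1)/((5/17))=62.26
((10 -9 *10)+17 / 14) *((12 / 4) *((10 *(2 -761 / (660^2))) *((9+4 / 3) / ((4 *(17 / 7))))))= -29762920727 / 5924160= -5023.99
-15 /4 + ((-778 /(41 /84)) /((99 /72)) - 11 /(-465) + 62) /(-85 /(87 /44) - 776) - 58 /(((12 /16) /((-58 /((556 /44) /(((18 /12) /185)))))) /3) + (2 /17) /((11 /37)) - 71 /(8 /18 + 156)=6.17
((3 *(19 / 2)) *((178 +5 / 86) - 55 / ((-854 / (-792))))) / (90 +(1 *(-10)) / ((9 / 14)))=2393437923 / 49207480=48.64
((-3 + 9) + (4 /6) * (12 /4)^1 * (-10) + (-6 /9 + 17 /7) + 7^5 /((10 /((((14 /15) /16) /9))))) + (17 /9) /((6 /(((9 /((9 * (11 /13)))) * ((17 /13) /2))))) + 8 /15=-157469 /277200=-0.57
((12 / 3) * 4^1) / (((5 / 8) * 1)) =128 / 5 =25.60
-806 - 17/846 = -681893/846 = -806.02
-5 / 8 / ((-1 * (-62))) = -5 / 496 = -0.01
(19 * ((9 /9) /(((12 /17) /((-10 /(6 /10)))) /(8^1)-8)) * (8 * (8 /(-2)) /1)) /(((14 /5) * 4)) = 646000 /95263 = 6.78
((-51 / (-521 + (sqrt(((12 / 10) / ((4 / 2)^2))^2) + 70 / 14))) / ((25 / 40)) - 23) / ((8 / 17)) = -667505 / 13752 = -48.54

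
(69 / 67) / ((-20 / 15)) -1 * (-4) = 865 / 268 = 3.23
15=15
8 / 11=0.73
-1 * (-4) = 4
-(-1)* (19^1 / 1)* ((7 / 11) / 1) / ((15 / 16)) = 2128 / 165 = 12.90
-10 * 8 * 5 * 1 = -400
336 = 336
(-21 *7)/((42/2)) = -7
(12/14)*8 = 48/7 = 6.86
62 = 62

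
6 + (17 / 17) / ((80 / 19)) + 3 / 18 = 1537 / 240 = 6.40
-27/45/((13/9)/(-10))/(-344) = -0.01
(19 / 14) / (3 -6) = -19 / 42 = -0.45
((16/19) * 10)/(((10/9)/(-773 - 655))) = -205632/19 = -10822.74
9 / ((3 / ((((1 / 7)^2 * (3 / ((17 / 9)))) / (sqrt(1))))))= 81 / 833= 0.10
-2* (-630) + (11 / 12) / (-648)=9797749 / 7776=1260.00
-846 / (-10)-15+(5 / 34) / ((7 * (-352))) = 29154023 / 418880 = 69.60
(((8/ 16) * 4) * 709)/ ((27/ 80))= 113440/ 27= 4201.48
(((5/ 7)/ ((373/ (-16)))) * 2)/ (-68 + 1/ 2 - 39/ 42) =160/ 178667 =0.00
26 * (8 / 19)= 208 / 19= 10.95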